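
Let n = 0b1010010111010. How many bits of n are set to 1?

n = 1010010111010
Count the 1s: 1 + 1 + 1 + 1 + 1 + 1 + 1 = 7

7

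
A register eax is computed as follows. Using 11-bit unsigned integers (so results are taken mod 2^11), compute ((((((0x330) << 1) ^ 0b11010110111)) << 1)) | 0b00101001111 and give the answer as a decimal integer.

0x330 = 01100110000
→ << 1 (mod 2^11) → 11001100000 = 1632
0b11010110111 = 11010110111
→ ^ → 00011010111 = 215
→ << 1 (mod 2^11) → 00110101110 = 430
0b00101001111 = 00101001111
→ | → 00111101111 = 495

495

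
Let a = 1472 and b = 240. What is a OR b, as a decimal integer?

1472 = 10111000000
240 = 00011110000
 OR → 10111110000 = 1520

1520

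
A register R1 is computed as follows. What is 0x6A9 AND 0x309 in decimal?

521

0x6A9 = 11010101001
0x309 = 01100001001
AND → 01000001001 = 521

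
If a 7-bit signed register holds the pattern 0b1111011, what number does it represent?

-5

pattern = 1111011 (MSB is 1 ⇒ negative)
Invert: 0000100, add 1 → 0000101 = 5, so the value is -5.
(Equivalently: 123 - 2^7 = 123 - 128 = -5.)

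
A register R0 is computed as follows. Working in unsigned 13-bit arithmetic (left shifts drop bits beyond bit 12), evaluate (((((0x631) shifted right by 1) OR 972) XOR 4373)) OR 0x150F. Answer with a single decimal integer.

6095

0x631 = 0011000110001
→ shifted right by 1 → 0001100011000 = 792
972 = 0001111001100
→ OR → 0001111011100 = 988
4373 = 1000100010101
→ XOR → 1001011001001 = 4809
0x150F = 1010100001111
→ OR → 1011111001111 = 6095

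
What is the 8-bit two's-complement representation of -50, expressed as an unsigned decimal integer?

50 in 8 bits: 00110010
Invert: 11001101
Add 1:  11001110 = 206
(Check: 2^8 - 50 = 256 - 50 = 206.)

206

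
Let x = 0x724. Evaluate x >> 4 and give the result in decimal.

114

0x724 = 11100100100
shift right by 4 → 00001110010 = 114
(equivalently, floor(1828 / 16))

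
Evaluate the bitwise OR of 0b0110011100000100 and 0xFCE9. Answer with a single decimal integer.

65517

a = 0110011100000100
0xFCE9 = 1111110011101001
 OR → 1111111111101101 = 65517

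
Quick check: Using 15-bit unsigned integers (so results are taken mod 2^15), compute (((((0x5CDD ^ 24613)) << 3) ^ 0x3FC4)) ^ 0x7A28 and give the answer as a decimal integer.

8748

0x5CDD = 101110011011101
24613 = 110000000100101
→ ^ → 011110011111000 = 15608
→ << 3 (mod 2^15) → 110011111000000 = 26560
0x3FC4 = 011111111000100
→ ^ → 101100000000100 = 22532
0x7A28 = 111101000101000
→ ^ → 010001000101100 = 8748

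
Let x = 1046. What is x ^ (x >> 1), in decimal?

1565

x = 10000010110 = 1046
x>>1 = 01000001011
XOR  = 11000011101 = 1565
(x ^ (x >> 1) gives the standard binary-reflected Gray code of x.)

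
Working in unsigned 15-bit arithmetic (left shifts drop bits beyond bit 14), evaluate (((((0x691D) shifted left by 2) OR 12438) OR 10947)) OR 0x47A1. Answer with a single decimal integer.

0x691D = 110100100011101
→ shifted left by 2 (mod 2^15) → 010010001110100 = 9332
12438 = 011000010010110
→ OR → 011010011110110 = 13558
10947 = 010101011000011
→ OR → 011111011110111 = 16119
0x47A1 = 100011110100001
→ OR → 111111111110111 = 32759

32759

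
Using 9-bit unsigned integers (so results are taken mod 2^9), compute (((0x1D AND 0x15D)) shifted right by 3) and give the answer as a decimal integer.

3

0x1D = 000011101
0x15D = 101011101
→ AND → 000011101 = 29
→ shifted right by 3 → 000000011 = 3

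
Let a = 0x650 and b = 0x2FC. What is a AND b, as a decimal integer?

592

0x650 = 11001010000
0x2FC = 01011111100
AND → 01001010000 = 592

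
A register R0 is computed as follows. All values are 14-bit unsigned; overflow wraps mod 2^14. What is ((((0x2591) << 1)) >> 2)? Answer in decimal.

0x2591 = 10010110010001
→ << 1 (mod 2^14) → 00101100100010 = 2850
→ >> 2 → 00001011001000 = 712

712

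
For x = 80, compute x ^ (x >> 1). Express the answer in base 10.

x = 1010000 = 80
x>>1 = 0101000
XOR  = 1111000 = 120
(x ^ (x >> 1) gives the standard binary-reflected Gray code of x.)

120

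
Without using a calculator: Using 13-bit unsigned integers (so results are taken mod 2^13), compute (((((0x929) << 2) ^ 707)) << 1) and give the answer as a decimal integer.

0x929 = 0100100101001
→ << 2 (mod 2^13) → 0010010100100 = 1188
707 = 0001011000011
→ ^ → 0011001100111 = 1639
→ << 1 (mod 2^13) → 0110011001110 = 3278

3278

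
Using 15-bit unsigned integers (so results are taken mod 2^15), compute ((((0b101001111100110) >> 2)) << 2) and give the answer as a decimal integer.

0b101001111100110 = 101001111100110
→ >> 2 → 001010011111001 = 5369
→ << 2 (mod 2^15) → 101001111100100 = 21476

21476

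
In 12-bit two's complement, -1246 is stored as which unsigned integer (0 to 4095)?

2850

1246 in 12 bits: 010011011110
Invert: 101100100001
Add 1:  101100100010 = 2850
(Check: 2^12 - 1246 = 4096 - 1246 = 2850.)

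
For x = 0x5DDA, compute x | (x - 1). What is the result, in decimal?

24027

x = 101110111011010 = 24026
x - 1 = 101110111011001
OR    = 101110111011011 = 24027
(x | (x - 1) sets all bits below the lowest set bit.)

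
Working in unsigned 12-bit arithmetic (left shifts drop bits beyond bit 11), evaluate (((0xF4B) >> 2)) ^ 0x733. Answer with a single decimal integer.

1249

0xF4B = 111101001011
→ >> 2 → 001111010010 = 978
0x733 = 011100110011
→ ^ → 010011100001 = 1249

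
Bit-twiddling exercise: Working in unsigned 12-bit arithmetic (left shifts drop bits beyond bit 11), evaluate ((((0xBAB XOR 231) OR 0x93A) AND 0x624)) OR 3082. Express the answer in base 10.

0xBAB = 101110101011
231 = 000011100111
→ XOR → 101101001100 = 2892
0x93A = 100100111010
→ OR → 101101111110 = 2942
0x624 = 011000100100
→ AND → 001000100100 = 548
3082 = 110000001010
→ OR → 111000101110 = 3630

3630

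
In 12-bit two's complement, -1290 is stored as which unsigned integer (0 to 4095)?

1290 in 12 bits: 010100001010
Invert: 101011110101
Add 1:  101011110110 = 2806
(Check: 2^12 - 1290 = 4096 - 1290 = 2806.)

2806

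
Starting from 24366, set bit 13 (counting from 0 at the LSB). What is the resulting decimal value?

x = 101111100101110
bit 13 is currently 0; set it via x | (1 << 13) = x | 8192
→ 111111100101110 = 32558

32558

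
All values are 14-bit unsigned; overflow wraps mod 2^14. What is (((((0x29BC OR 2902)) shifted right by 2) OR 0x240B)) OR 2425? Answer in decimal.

12287

0x29BC = 10100110111100
2902 = 00101101010110
→ OR → 10101111111110 = 11262
→ shifted right by 2 → 00101011111111 = 2815
0x240B = 10010000001011
→ OR → 10111011111111 = 12031
2425 = 00100101111001
→ OR → 10111111111111 = 12287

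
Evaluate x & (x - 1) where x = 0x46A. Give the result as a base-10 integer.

1128

x = 10001101010 = 1130
x - 1 = 10001101001
AND   = 10001101000 = 1128
(x & (x - 1) clears the lowest set bit of x.)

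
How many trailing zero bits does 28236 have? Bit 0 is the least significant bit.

28236 = 110111001001100
Trailing zeros: 2, so the lowest set bit is bit 2 (value 4).

2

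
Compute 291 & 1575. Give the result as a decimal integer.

291 = 00100100011
1575 = 11000100111
AND → 00000100011 = 35

35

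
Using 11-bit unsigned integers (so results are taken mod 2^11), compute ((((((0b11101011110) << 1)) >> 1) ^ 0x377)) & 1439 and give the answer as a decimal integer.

0b11101011110 = 11101011110
→ << 1 (mod 2^11) → 11010111100 = 1724
→ >> 1 → 01101011110 = 862
0x377 = 01101110111
→ ^ → 00000101001 = 41
1439 = 10110011111
→ & → 00000001001 = 9

9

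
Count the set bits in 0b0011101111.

7

n = 11101111
Count the 1s: 1 + 1 + 1 + 1 + 1 + 1 + 1 = 7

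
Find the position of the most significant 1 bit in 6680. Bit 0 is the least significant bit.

12

6680 = 1101000011000
The topmost 1 is at position 12 (since 2^12 = 4096 ≤ 6680 < 8192).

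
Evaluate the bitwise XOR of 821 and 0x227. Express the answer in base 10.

274

821 = 1100110101
0x227 = 1000100111
XOR → 0100010010 = 274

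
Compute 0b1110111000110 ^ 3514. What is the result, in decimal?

4220

a = 1110111000110
3514 = 0110110111010
XOR → 1000001111100 = 4220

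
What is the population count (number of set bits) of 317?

6

317 = 100111101
Count the 1s: 1 + 1 + 1 + 1 + 1 + 1 = 6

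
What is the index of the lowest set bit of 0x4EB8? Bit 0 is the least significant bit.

3

0x4EB8 = 100111010111000
Trailing zeros: 3, so the lowest set bit is bit 3 (value 8).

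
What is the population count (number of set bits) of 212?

4

212 = 11010100
Count the 1s: 1 + 1 + 1 + 1 = 4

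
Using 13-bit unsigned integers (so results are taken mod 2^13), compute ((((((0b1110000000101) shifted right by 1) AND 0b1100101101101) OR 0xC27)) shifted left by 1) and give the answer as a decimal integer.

6222

0b1110000000101 = 1110000000101
→ shifted right by 1 → 0111000000010 = 3586
0b1100101101101 = 1100101101101
→ AND → 0100000000000 = 2048
0xC27 = 0110000100111
→ OR → 0110000100111 = 3111
→ shifted left by 1 (mod 2^13) → 1100001001110 = 6222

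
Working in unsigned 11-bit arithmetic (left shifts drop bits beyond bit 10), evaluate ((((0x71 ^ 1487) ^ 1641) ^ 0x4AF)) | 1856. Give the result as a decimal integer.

0x71 = 00001110001
1487 = 10111001111
→ ^ → 10110111110 = 1470
1641 = 11001101001
→ ^ → 01111010111 = 983
0x4AF = 10010101111
→ ^ → 11101111000 = 1912
1856 = 11101000000
→ | → 11101111000 = 1912

1912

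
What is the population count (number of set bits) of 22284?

7

22284 = 101011100001100
Count the 1s: 1 + 1 + 1 + 1 + 1 + 1 + 1 = 7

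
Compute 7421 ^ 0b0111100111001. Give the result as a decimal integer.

7421 = 1110011111101
b = 0111100111001
XOR → 1001111000100 = 5060

5060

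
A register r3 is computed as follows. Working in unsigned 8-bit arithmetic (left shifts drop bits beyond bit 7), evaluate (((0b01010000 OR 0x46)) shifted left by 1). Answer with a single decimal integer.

0b01010000 = 01010000
0x46 = 01000110
→ OR → 01010110 = 86
→ shifted left by 1 (mod 2^8) → 10101100 = 172

172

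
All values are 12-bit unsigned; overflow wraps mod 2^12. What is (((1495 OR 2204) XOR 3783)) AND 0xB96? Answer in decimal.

1495 = 010111010111
2204 = 100010011100
→ OR → 110111011111 = 3551
3783 = 111011000111
→ XOR → 001100011000 = 792
0xB96 = 101110010110
→ AND → 001100010000 = 784

784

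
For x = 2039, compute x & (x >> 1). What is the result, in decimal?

x = 11111110111 = 2039
x>>1 = 01111111011
AND  = 01111110011 = 1011
(x & (x >> 1) has a 1 wherever x has two consecutive 1 bits.)

1011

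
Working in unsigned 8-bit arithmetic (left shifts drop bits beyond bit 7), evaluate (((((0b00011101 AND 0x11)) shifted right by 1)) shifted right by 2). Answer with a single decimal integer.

2

0b00011101 = 00011101
0x11 = 00010001
→ AND → 00010001 = 17
→ shifted right by 1 → 00001000 = 8
→ shifted right by 2 → 00000010 = 2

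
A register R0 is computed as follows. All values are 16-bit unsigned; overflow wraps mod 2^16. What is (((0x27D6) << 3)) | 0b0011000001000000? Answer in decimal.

0x27D6 = 0010011111010110
→ << 3 (mod 2^16) → 0011111010110000 = 16048
0b0011000001000000 = 0011000001000000
→ | → 0011111011110000 = 16112

16112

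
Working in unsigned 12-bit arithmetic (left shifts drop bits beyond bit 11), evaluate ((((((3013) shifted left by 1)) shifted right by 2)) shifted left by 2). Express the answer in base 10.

3013 = 101111000101
→ shifted left by 1 (mod 2^12) → 011110001010 = 1930
→ shifted right by 2 → 000111100010 = 482
→ shifted left by 2 (mod 2^12) → 011110001000 = 1928

1928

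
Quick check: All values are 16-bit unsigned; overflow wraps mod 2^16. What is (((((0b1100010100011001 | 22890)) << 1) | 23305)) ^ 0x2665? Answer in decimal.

56730

0b1100010100011001 = 1100010100011001
22890 = 0101100101101010
→ | → 1101110101111011 = 56699
→ << 1 (mod 2^16) → 1011101011110110 = 47862
23305 = 0101101100001001
→ | → 1111101111111111 = 64511
0x2665 = 0010011001100101
→ ^ → 1101110110011010 = 56730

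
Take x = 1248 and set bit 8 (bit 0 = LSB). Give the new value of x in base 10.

1504

x = 010011100000
bit 8 is currently 0; set it via x | (1 << 8) = x | 256
→ 010111100000 = 1504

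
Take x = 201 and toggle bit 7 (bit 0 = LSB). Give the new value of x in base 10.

x = 11001001
bit 7 is currently 1; toggle it via x ^ (1 << 7) = x ^ 128
→ 01001001 = 73

73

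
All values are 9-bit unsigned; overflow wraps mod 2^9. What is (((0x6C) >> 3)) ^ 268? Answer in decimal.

0x6C = 001101100
→ >> 3 → 000001101 = 13
268 = 100001100
→ ^ → 100000001 = 257

257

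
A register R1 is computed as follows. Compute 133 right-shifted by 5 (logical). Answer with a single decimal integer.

4

133 = 10000101
shift right by 5 → 00000100 = 4
(equivalently, floor(133 / 32))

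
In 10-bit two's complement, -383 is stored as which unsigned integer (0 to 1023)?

383 in 10 bits: 0101111111
Invert: 1010000000
Add 1:  1010000001 = 641
(Check: 2^10 - 383 = 1024 - 383 = 641.)

641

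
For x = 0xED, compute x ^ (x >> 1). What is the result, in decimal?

155

x = 11101101 = 237
x>>1 = 01110110
XOR  = 10011011 = 155
(x ^ (x >> 1) gives the standard binary-reflected Gray code of x.)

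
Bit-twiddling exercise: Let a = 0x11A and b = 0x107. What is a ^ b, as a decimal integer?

29

0x11A = 100011010
0x107 = 100000111
XOR → 000011101 = 29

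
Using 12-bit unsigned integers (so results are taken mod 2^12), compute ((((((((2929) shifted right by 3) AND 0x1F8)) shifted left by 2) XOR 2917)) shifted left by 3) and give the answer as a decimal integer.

2929 = 101101110001
→ shifted right by 3 → 000101101110 = 366
0x1F8 = 000111111000
→ AND → 000101101000 = 360
→ shifted left by 2 (mod 2^12) → 010110100000 = 1440
2917 = 101101100101
→ XOR → 111011000101 = 3781
→ shifted left by 3 (mod 2^12) → 011000101000 = 1576

1576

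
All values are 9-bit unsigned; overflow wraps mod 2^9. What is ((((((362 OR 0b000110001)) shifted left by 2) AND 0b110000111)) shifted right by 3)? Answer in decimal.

362 = 101101010
0b000110001 = 000110001
→ OR → 101111011 = 379
→ shifted left by 2 (mod 2^9) → 111101100 = 492
0b110000111 = 110000111
→ AND → 110000100 = 388
→ shifted right by 3 → 000110000 = 48

48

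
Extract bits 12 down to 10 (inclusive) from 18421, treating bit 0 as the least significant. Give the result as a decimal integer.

1

v = 100011111110101
Shift right by 10: 10001
Mask low 3 bits: 001 = 1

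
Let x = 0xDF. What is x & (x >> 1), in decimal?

79

x = 11011111 = 223
x>>1 = 01101111
AND  = 01001111 = 79
(x & (x >> 1) has a 1 wherever x has two consecutive 1 bits.)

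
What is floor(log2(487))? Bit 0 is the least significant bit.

487 = 111100111
The topmost 1 is at position 8 (since 2^8 = 256 ≤ 487 < 512).

8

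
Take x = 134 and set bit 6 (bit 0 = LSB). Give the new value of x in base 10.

198

x = 10000110
bit 6 is currently 0; set it via x | (1 << 6) = x | 64
→ 11000110 = 198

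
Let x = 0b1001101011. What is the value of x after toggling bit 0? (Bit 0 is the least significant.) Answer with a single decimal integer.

618

x = 1001101011
bit 0 is currently 1; toggle it via x ^ (1 << 0) = x ^ 1
→ 1001101010 = 618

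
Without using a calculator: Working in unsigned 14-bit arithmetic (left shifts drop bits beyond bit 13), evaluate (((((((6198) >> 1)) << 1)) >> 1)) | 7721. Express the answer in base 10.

7739

6198 = 01100000110110
→ >> 1 → 00110000011011 = 3099
→ << 1 (mod 2^14) → 01100000110110 = 6198
→ >> 1 → 00110000011011 = 3099
7721 = 01111000101001
→ | → 01111000111011 = 7739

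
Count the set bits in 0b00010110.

n = 10110
Count the 1s: 1 + 1 + 1 = 3

3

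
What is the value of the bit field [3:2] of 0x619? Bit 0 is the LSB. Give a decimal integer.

v = 0011000011001
Shift right by 2: 00110000110
Mask low 2 bits: 10 = 2

2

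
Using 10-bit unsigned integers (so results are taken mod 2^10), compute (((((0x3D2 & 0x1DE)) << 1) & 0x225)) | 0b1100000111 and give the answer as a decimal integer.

807

0x3D2 = 1111010010
0x1DE = 0111011110
→ & → 0111010010 = 466
→ << 1 (mod 2^10) → 1110100100 = 932
0x225 = 1000100101
→ & → 1000100100 = 548
0b1100000111 = 1100000111
→ | → 1100100111 = 807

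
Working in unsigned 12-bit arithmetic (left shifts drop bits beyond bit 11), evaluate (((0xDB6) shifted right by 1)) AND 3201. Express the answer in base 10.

0xDB6 = 110110110110
→ shifted right by 1 → 011011011011 = 1755
3201 = 110010000001
→ AND → 010010000001 = 1153

1153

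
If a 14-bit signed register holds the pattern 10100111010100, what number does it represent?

pattern = 10100111010100 (MSB is 1 ⇒ negative)
Invert: 01011000101011, add 1 → 01011000101100 = 5676, so the value is -5676.
(Equivalently: 10708 - 2^14 = 10708 - 16384 = -5676.)

-5676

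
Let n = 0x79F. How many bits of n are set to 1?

9

0x79F = 11110011111
Count the 1s: 1 + 1 + 1 + 1 + 1 + 1 + 1 + 1 + 1 = 9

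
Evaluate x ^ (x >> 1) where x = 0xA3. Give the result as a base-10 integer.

x = 10100011 = 163
x>>1 = 01010001
XOR  = 11110010 = 242
(x ^ (x >> 1) gives the standard binary-reflected Gray code of x.)

242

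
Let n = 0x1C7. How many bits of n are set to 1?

6

0x1C7 = 111000111
Count the 1s: 1 + 1 + 1 + 1 + 1 + 1 = 6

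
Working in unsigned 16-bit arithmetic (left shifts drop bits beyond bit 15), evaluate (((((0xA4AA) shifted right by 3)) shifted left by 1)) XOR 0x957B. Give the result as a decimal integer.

0xA4AA = 1010010010101010
→ shifted right by 3 → 0001010010010101 = 5269
→ shifted left by 1 (mod 2^16) → 0010100100101010 = 10538
0x957B = 1001010101111011
→ XOR → 1011110001010001 = 48209

48209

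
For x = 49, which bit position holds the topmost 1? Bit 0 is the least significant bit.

5

49 = 110001
The topmost 1 is at position 5 (since 2^5 = 32 ≤ 49 < 64).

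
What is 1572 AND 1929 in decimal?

1536

1572 = 11000100100
1929 = 11110001001
AND → 11000000000 = 1536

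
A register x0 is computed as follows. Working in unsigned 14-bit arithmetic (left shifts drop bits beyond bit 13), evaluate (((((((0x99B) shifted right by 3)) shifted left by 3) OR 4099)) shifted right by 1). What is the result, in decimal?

0x99B = 00100110011011
→ shifted right by 3 → 00000100110011 = 307
→ shifted left by 3 (mod 2^14) → 00100110011000 = 2456
4099 = 01000000000011
→ OR → 01100110011011 = 6555
→ shifted right by 1 → 00110011001101 = 3277

3277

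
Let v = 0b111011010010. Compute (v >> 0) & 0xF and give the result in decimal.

2

v = 111011010010
Shift right by 0: 111011010010
Mask low 4 bits: 0010 = 2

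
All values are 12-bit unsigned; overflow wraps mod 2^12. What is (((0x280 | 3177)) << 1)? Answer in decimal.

0x280 = 001010000000
3177 = 110001101001
→ | → 111011101001 = 3817
→ << 1 (mod 2^12) → 110111010010 = 3538

3538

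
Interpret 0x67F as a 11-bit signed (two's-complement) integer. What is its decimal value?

-385

pattern = 11001111111 (MSB is 1 ⇒ negative)
Invert: 00110000000, add 1 → 00110000001 = 385, so the value is -385.
(Equivalently: 1663 - 2^11 = 1663 - 2048 = -385.)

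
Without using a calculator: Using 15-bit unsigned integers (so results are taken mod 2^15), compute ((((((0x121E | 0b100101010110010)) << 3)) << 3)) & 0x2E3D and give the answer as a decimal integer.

0x121E = 001001000011110
0b100101010110010 = 100101010110010
→ | → 101101010111110 = 23230
→ << 3 (mod 2^15) → 101010111110000 = 22000
→ << 3 (mod 2^15) → 010111110000000 = 12160
0x2E3D = 010111000111101
→ & → 010111000000000 = 11776

11776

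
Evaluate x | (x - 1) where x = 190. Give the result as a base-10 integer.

191

x = 10111110 = 190
x - 1 = 10111101
OR    = 10111111 = 191
(x | (x - 1) sets all bits below the lowest set bit.)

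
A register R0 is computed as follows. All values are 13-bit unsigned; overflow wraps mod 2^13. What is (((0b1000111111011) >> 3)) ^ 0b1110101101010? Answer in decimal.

0b1000111111011 = 1000111111011
→ >> 3 → 0001000111111 = 575
0b1110101101010 = 1110101101010
→ ^ → 1111101010101 = 8021

8021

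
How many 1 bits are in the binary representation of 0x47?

4

0x47 = 1000111
Count the 1s: 1 + 1 + 1 + 1 = 4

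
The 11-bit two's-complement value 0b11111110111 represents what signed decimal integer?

-9

pattern = 11111110111 (MSB is 1 ⇒ negative)
Invert: 00000001000, add 1 → 00000001001 = 9, so the value is -9.
(Equivalently: 2039 - 2^11 = 2039 - 2048 = -9.)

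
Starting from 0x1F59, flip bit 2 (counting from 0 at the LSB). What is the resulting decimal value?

8029

x = 01111101011001
bit 2 is currently 0; toggle it via x ^ (1 << 2) = x ^ 4
→ 01111101011101 = 8029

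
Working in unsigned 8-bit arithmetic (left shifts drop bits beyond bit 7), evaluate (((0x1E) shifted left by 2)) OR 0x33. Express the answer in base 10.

0x1E = 00011110
→ shifted left by 2 (mod 2^8) → 01111000 = 120
0x33 = 00110011
→ OR → 01111011 = 123

123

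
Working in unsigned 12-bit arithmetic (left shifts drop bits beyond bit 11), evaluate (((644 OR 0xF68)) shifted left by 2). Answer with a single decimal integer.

4016

644 = 001010000100
0xF68 = 111101101000
→ OR → 111111101100 = 4076
→ shifted left by 2 (mod 2^12) → 111110110000 = 4016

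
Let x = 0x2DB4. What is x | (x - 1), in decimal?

x = 10110110110100 = 11700
x - 1 = 10110110110011
OR    = 10110110110111 = 11703
(x | (x - 1) sets all bits below the lowest set bit.)

11703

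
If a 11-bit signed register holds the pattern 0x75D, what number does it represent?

pattern = 11101011101 (MSB is 1 ⇒ negative)
Invert: 00010100010, add 1 → 00010100011 = 163, so the value is -163.
(Equivalently: 1885 - 2^11 = 1885 - 2048 = -163.)

-163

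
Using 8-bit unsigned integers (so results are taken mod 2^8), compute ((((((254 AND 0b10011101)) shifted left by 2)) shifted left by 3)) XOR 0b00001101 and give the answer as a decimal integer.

141

254 = 11111110
0b10011101 = 10011101
→ AND → 10011100 = 156
→ shifted left by 2 (mod 2^8) → 01110000 = 112
→ shifted left by 3 (mod 2^8) → 10000000 = 128
0b00001101 = 00001101
→ XOR → 10001101 = 141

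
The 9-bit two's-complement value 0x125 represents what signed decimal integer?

-219

pattern = 100100101 (MSB is 1 ⇒ negative)
Invert: 011011010, add 1 → 011011011 = 219, so the value is -219.
(Equivalently: 293 - 2^9 = 293 - 512 = -219.)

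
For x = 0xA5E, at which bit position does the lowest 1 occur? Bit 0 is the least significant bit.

0xA5E = 101001011110
Trailing zeros: 1, so the lowest set bit is bit 1 (value 2).

1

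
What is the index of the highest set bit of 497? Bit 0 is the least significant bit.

497 = 111110001
The topmost 1 is at position 8 (since 2^8 = 256 ≤ 497 < 512).

8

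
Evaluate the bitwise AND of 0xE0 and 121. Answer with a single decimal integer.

96

0xE0 = 11100000
121 = 01111001
AND → 01100000 = 96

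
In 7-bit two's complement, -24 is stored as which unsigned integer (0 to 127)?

24 in 7 bits: 0011000
Invert: 1100111
Add 1:  1101000 = 104
(Check: 2^7 - 24 = 128 - 24 = 104.)

104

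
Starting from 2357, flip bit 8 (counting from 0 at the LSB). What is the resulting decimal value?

x = 100100110101
bit 8 is currently 1; toggle it via x ^ (1 << 8) = x ^ 256
→ 100000110101 = 2101

2101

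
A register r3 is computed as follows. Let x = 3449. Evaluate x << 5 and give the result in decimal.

110368

3449 = 00000110101111001
shift left by 5 → 11010111100100000 = 110368
(equivalently, 3449 × 2^5 = 3449 × 32)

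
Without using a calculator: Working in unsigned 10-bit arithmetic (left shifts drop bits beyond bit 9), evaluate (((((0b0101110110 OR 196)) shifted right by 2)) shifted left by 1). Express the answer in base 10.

250

0b0101110110 = 0101110110
196 = 0011000100
→ OR → 0111110110 = 502
→ shifted right by 2 → 0001111101 = 125
→ shifted left by 1 (mod 2^10) → 0011111010 = 250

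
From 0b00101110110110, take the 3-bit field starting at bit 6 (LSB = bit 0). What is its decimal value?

6

v = 00101110110110
Shift right by 6: 00101110
Mask low 3 bits: 110 = 6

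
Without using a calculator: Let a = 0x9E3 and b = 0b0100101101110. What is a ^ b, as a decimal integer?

0x9E3 = 100111100011
b = 100101101110
XOR → 000010001101 = 141

141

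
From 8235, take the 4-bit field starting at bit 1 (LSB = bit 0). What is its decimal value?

5

v = 0010000000101011
Shift right by 1: 001000000010101
Mask low 4 bits: 0101 = 5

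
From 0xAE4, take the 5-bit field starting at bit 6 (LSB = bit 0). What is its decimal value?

11

v = 101011100100
Shift right by 6: 101011
Mask low 5 bits: 01011 = 11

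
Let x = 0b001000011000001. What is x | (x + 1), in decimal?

4291

x = 1000011000001 = 4289
x + 1 = 1000011000010
OR    = 1000011000011 = 4291
(x | (x + 1) sets the lowest cleared bit.)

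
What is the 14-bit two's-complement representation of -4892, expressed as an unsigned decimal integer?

11492

4892 in 14 bits: 01001100011100
Invert: 10110011100011
Add 1:  10110011100100 = 11492
(Check: 2^14 - 4892 = 16384 - 4892 = 11492.)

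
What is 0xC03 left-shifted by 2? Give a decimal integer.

0xC03 = 00110000000011
shift left by 2 → 11000000001100 = 12300
(equivalently, 3075 × 2^2 = 3075 × 4)

12300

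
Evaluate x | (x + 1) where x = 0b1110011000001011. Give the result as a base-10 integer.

x = 1110011000001011 = 58891
x + 1 = 1110011000001100
OR    = 1110011000001111 = 58895
(x | (x + 1) sets the lowest cleared bit.)

58895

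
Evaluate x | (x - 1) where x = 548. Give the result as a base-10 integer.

x = 1000100100 = 548
x - 1 = 1000100011
OR    = 1000100111 = 551
(x | (x - 1) sets all bits below the lowest set bit.)

551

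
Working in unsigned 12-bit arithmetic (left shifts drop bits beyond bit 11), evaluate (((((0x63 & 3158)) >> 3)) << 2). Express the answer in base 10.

32

0x63 = 000001100011
3158 = 110001010110
→ & → 000001000010 = 66
→ >> 3 → 000000001000 = 8
→ << 2 (mod 2^12) → 000000100000 = 32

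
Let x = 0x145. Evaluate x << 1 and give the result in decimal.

650

0x145 = 0101000101
shift left by 1 → 1010001010 = 650
(equivalently, 325 × 2^1 = 325 × 2)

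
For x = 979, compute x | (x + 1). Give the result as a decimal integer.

983

x = 1111010011 = 979
x + 1 = 1111010100
OR    = 1111010111 = 983
(x | (x + 1) sets the lowest cleared bit.)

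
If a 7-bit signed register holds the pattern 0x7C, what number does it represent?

pattern = 1111100 (MSB is 1 ⇒ negative)
Invert: 0000011, add 1 → 0000100 = 4, so the value is -4.
(Equivalently: 124 - 2^7 = 124 - 128 = -4.)

-4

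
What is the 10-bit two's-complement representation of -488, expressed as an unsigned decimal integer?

488 in 10 bits: 0111101000
Invert: 1000010111
Add 1:  1000011000 = 536
(Check: 2^10 - 488 = 1024 - 488 = 536.)

536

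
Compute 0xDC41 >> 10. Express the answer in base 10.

0xDC41 = 1101110001000001
shift right by 10 → 0000000000110111 = 55
(equivalently, floor(56385 / 1024))

55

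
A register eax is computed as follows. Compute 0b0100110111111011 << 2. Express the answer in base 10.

x = 00100110111111011
shift left by 2 → 10011011111101100 = 79852
(equivalently, 19963 × 2^2 = 19963 × 4)

79852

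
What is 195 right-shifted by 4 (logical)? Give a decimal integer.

12

195 = 11000011
shift right by 4 → 00001100 = 12
(equivalently, floor(195 / 16))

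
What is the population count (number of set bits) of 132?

132 = 10000100
Count the 1s: 1 + 1 = 2

2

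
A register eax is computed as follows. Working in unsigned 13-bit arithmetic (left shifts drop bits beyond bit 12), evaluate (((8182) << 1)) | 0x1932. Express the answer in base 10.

8190

8182 = 1111111110110
→ << 1 (mod 2^13) → 1111111101100 = 8172
0x1932 = 1100100110010
→ | → 1111111111110 = 8190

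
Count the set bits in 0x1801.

0x1801 = 1100000000001
Count the 1s: 1 + 1 + 1 = 3

3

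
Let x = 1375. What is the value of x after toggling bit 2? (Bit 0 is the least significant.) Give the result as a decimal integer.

x = 010101011111
bit 2 is currently 1; toggle it via x ^ (1 << 2) = x ^ 4
→ 010101011011 = 1371

1371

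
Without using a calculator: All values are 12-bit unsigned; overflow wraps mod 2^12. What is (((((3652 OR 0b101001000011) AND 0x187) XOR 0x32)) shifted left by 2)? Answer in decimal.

3652 = 111001000100
0b101001000011 = 101001000011
→ OR → 111001000111 = 3655
0x187 = 000110000111
→ AND → 000000000111 = 7
0x32 = 000000110010
→ XOR → 000000110101 = 53
→ shifted left by 2 (mod 2^12) → 000011010100 = 212

212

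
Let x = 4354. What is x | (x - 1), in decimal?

x = 1000100000010 = 4354
x - 1 = 1000100000001
OR    = 1000100000011 = 4355
(x | (x - 1) sets all bits below the lowest set bit.)

4355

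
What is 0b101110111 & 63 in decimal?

55

a = 101110111
63 = 000111111
AND → 000110111 = 55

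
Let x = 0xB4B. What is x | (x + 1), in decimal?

x = 101101001011 = 2891
x + 1 = 101101001100
OR    = 101101001111 = 2895
(x | (x + 1) sets the lowest cleared bit.)

2895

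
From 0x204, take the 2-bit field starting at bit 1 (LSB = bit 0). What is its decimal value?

2

v = 1000000100
Shift right by 1: 100000010
Mask low 2 bits: 10 = 2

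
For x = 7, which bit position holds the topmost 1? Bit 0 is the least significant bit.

2

7 = 111
The topmost 1 is at position 2 (since 2^2 = 4 ≤ 7 < 8).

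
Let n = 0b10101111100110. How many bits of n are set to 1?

n = 10101111100110
Count the 1s: 1 + 1 + 1 + 1 + 1 + 1 + 1 + 1 + 1 = 9

9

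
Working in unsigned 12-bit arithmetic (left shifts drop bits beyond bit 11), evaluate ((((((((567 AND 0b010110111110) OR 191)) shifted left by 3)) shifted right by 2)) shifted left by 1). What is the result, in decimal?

567 = 001000110111
0b010110111110 = 010110111110
→ AND → 000000110110 = 54
191 = 000010111111
→ OR → 000010111111 = 191
→ shifted left by 3 (mod 2^12) → 010111111000 = 1528
→ shifted right by 2 → 000101111110 = 382
→ shifted left by 1 (mod 2^12) → 001011111100 = 764

764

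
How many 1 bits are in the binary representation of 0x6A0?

0x6A0 = 11010100000
Count the 1s: 1 + 1 + 1 + 1 = 4

4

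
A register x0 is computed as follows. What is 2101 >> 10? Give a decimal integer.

2

2101 = 100000110101
shift right by 10 → 000000000010 = 2
(equivalently, floor(2101 / 1024))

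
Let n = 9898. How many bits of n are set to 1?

7

9898 = 10011010101010
Count the 1s: 1 + 1 + 1 + 1 + 1 + 1 + 1 = 7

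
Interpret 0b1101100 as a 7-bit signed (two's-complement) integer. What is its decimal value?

pattern = 1101100 (MSB is 1 ⇒ negative)
Invert: 0010011, add 1 → 0010100 = 20, so the value is -20.
(Equivalently: 108 - 2^7 = 108 - 128 = -20.)

-20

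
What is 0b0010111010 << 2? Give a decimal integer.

x = 0010111010
shift left by 2 → 1011101000 = 744
(equivalently, 186 × 2^2 = 186 × 4)

744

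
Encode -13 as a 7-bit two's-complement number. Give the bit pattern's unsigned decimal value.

13 in 7 bits: 0001101
Invert: 1110010
Add 1:  1110011 = 115
(Check: 2^7 - 13 = 128 - 13 = 115.)

115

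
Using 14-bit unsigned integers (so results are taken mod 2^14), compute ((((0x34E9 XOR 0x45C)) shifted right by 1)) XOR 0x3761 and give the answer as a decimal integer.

12091

0x34E9 = 11010011101001
0x45C = 00010001011100
→ XOR → 11000010110101 = 12469
→ shifted right by 1 → 01100001011010 = 6234
0x3761 = 11011101100001
→ XOR → 10111100111011 = 12091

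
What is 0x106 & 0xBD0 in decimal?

0x106 = 000100000110
0xBD0 = 101111010000
AND → 000100000000 = 256

256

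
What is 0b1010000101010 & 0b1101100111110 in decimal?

4138

a = 1010000101010
b = 1101100111110
AND → 1000000101010 = 4138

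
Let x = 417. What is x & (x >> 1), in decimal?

128

x = 110100001 = 417
x>>1 = 011010000
AND  = 010000000 = 128
(x & (x >> 1) has a 1 wherever x has two consecutive 1 bits.)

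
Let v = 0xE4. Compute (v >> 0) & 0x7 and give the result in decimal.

4

v = 11100100
Shift right by 0: 11100100
Mask low 3 bits: 100 = 4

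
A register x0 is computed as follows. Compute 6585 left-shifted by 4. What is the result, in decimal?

105360

6585 = 00001100110111001
shift left by 4 → 11001101110010000 = 105360
(equivalently, 6585 × 2^4 = 6585 × 16)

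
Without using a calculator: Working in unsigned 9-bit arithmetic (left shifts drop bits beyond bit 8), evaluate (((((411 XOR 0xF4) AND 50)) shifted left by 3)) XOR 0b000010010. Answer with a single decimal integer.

258

411 = 110011011
0xF4 = 011110100
→ XOR → 101101111 = 367
50 = 000110010
→ AND → 000100010 = 34
→ shifted left by 3 (mod 2^9) → 100010000 = 272
0b000010010 = 000010010
→ XOR → 100000010 = 258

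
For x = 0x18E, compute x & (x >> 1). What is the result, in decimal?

134

x = 110001110 = 398
x>>1 = 011000111
AND  = 010000110 = 134
(x & (x >> 1) has a 1 wherever x has two consecutive 1 bits.)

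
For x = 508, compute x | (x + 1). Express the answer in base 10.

509

x = 111111100 = 508
x + 1 = 111111101
OR    = 111111101 = 509
(x | (x + 1) sets the lowest cleared bit.)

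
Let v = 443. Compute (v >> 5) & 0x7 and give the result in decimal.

v = 110111011
Shift right by 5: 1101
Mask low 3 bits: 101 = 5

5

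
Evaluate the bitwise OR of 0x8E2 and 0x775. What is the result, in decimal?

0x8E2 = 100011100010
0x775 = 011101110101
 OR → 111111110111 = 4087

4087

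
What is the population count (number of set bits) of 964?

5

964 = 1111000100
Count the 1s: 1 + 1 + 1 + 1 + 1 = 5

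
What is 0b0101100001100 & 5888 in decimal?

768

a = 0101100001100
5888 = 1011100000000
AND → 0001100000000 = 768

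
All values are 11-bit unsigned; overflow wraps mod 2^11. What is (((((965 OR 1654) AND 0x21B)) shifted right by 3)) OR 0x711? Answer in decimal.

965 = 01111000101
1654 = 11001110110
→ OR → 11111110111 = 2039
0x21B = 01000011011
→ AND → 01000010011 = 531
→ shifted right by 3 → 00001000010 = 66
0x711 = 11100010001
→ OR → 11101010011 = 1875

1875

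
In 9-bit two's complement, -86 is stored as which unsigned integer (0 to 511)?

426

86 in 9 bits: 001010110
Invert: 110101001
Add 1:  110101010 = 426
(Check: 2^9 - 86 = 512 - 86 = 426.)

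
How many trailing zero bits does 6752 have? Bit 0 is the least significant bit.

5

6752 = 1101001100000
Trailing zeros: 5, so the lowest set bit is bit 5 (value 32).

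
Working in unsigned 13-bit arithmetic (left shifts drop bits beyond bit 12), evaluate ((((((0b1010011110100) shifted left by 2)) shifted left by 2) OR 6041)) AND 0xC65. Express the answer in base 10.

3137

0b1010011110100 = 1010011110100
→ shifted left by 2 (mod 2^13) → 1001111010000 = 5072
→ shifted left by 2 (mod 2^13) → 0111101000000 = 3904
6041 = 1011110011001
→ OR → 1111111011001 = 8153
0xC65 = 0110001100101
→ AND → 0110001000001 = 3137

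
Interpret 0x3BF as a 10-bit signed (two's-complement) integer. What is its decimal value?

-65

pattern = 1110111111 (MSB is 1 ⇒ negative)
Invert: 0001000000, add 1 → 0001000001 = 65, so the value is -65.
(Equivalently: 959 - 2^10 = 959 - 1024 = -65.)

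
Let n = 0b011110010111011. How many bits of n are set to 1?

n = 11110010111011
Count the 1s: 1 + 1 + 1 + 1 + 1 + 1 + 1 + 1 + 1 + 1 = 10

10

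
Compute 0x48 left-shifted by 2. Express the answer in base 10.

288

0x48 = 001001000
shift left by 2 → 100100000 = 288
(equivalently, 72 × 2^2 = 72 × 4)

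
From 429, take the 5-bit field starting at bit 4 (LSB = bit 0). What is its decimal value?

v = 0110101101
Shift right by 4: 011010
Mask low 5 bits: 11010 = 26

26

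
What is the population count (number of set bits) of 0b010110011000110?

7

n = 10110011000110
Count the 1s: 1 + 1 + 1 + 1 + 1 + 1 + 1 = 7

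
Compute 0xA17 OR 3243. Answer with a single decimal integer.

0xA17 = 101000010111
3243 = 110010101011
 OR → 111010111111 = 3775

3775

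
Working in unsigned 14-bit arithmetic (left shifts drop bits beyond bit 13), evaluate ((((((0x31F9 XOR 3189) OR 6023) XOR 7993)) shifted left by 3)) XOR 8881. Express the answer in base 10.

9985

0x31F9 = 11000111111001
3189 = 00110001110101
→ XOR → 11110110001100 = 15756
6023 = 01011110000111
→ OR → 11111110001111 = 16271
7993 = 01111100111001
→ XOR → 10000010110110 = 8374
→ shifted left by 3 (mod 2^14) → 00010110110000 = 1456
8881 = 10001010110001
→ XOR → 10011100000001 = 9985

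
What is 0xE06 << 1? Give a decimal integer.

0xE06 = 0111000000110
shift left by 1 → 1110000001100 = 7180
(equivalently, 3590 × 2^1 = 3590 × 2)

7180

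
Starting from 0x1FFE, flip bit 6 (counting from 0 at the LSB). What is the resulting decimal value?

8126

x = 1111111111110
bit 6 is currently 1; toggle it via x ^ (1 << 6) = x ^ 64
→ 1111110111110 = 8126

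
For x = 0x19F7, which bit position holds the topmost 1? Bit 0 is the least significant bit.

0x19F7 = 1100111110111
The topmost 1 is at position 12 (since 2^12 = 4096 ≤ 6647 < 8192).

12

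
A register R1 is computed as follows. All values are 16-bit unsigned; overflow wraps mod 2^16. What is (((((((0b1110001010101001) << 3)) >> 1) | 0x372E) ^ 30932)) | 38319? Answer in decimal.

0b1110001010101001 = 1110001010101001
→ << 3 (mod 2^16) → 0001010101001000 = 5448
→ >> 1 → 0000101010100100 = 2724
0x372E = 0011011100101110
→ | → 0011111110101110 = 16302
30932 = 0111100011010100
→ ^ → 0100011101111010 = 18298
38319 = 1001010110101111
→ | → 1101011111111111 = 55295

55295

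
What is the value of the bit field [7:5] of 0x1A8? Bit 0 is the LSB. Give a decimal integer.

v = 110101000
Shift right by 5: 1101
Mask low 3 bits: 101 = 5

5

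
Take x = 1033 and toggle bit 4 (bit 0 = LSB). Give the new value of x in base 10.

1049

x = 00010000001001
bit 4 is currently 0; toggle it via x ^ (1 << 4) = x ^ 16
→ 00010000011001 = 1049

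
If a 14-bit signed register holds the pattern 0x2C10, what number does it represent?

-5104

pattern = 10110000010000 (MSB is 1 ⇒ negative)
Invert: 01001111101111, add 1 → 01001111110000 = 5104, so the value is -5104.
(Equivalently: 11280 - 2^14 = 11280 - 16384 = -5104.)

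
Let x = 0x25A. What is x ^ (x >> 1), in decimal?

x = 1001011010 = 602
x>>1 = 0100101101
XOR  = 1101110111 = 887
(x ^ (x >> 1) gives the standard binary-reflected Gray code of x.)

887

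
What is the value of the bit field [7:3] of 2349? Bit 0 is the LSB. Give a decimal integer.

5

v = 100100101101
Shift right by 3: 100100101
Mask low 5 bits: 00101 = 5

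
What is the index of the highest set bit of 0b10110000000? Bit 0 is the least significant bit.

10

0b10110000000 = 10110000000
The topmost 1 is at position 10 (since 2^10 = 1024 ≤ 1408 < 2048).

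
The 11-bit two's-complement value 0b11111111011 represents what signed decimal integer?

pattern = 11111111011 (MSB is 1 ⇒ negative)
Invert: 00000000100, add 1 → 00000000101 = 5, so the value is -5.
(Equivalently: 2043 - 2^11 = 2043 - 2048 = -5.)

-5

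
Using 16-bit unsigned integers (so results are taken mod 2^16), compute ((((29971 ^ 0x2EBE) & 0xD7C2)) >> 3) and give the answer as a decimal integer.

29971 = 0111010100010011
0x2EBE = 0010111010111110
→ ^ → 0101101110101101 = 23469
0xD7C2 = 1101011111000010
→ & → 0101001110000000 = 21376
→ >> 3 → 0000101001110000 = 2672

2672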